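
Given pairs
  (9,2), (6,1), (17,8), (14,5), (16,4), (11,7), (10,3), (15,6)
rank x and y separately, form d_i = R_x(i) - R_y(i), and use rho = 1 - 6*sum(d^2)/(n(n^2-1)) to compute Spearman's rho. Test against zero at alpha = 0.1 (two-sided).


Step 1: Rank x and y separately (midranks; no ties here).
rank(x): 9->2, 6->1, 17->8, 14->5, 16->7, 11->4, 10->3, 15->6
rank(y): 2->2, 1->1, 8->8, 5->5, 4->4, 7->7, 3->3, 6->6
Step 2: d_i = R_x(i) - R_y(i); compute d_i^2.
  (2-2)^2=0, (1-1)^2=0, (8-8)^2=0, (5-5)^2=0, (7-4)^2=9, (4-7)^2=9, (3-3)^2=0, (6-6)^2=0
sum(d^2) = 18.
Step 3: rho = 1 - 6*18 / (8*(8^2 - 1)) = 1 - 108/504 = 0.785714.
Step 4: Under H0, t = rho * sqrt((n-2)/(1-rho^2)) = 3.1113 ~ t(6).
Step 5: Two-sided p-value from the t-distribution with 6 df = 0.020815.
Step 6: alpha = 0.1. reject H0.

rho = 0.7857, p = 0.020815, reject H0 at alpha = 0.1.


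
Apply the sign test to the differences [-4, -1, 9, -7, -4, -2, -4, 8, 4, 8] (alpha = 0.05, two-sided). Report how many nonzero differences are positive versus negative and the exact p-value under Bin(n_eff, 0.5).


Step 1: Discard zero differences. Original n = 10; n_eff = number of nonzero differences = 10.
Nonzero differences (with sign): -4, -1, +9, -7, -4, -2, -4, +8, +4, +8
Step 2: Count signs: positive = 4, negative = 6.
Step 3: Under H0: P(positive) = 0.5, so the number of positives S ~ Bin(10, 0.5).
Step 4: Two-sided exact p-value = sum of Bin(10,0.5) probabilities at or below the observed probability = 0.753906.
Step 5: alpha = 0.05. fail to reject H0.

n_eff = 10, pos = 4, neg = 6, p = 0.753906, fail to reject H0.


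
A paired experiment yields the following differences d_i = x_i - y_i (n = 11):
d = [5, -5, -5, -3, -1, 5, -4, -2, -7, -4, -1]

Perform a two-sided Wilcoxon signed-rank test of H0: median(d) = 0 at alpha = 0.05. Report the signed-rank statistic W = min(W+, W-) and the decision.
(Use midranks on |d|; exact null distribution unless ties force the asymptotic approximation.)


Step 1: Drop any zero differences (none here) and take |d_i|.
|d| = [5, 5, 5, 3, 1, 5, 4, 2, 7, 4, 1]
Step 2: Midrank |d_i| (ties get averaged ranks).
ranks: |5|->8.5, |5|->8.5, |5|->8.5, |3|->4, |1|->1.5, |5|->8.5, |4|->5.5, |2|->3, |7|->11, |4|->5.5, |1|->1.5
Step 3: Attach original signs; sum ranks with positive sign and with negative sign.
W+ = 8.5 + 8.5 = 17
W- = 8.5 + 8.5 + 4 + 1.5 + 5.5 + 3 + 11 + 5.5 + 1.5 = 49
(Check: W+ + W- = 66 should equal n(n+1)/2 = 66.)
Step 4: Test statistic W = min(W+, W-) = 17.
Step 5: Ties in |d|, so use the tie-corrected normal approximation.
        E[W] = n(n+1)/4 = 11*12/4 = 33.
        Tie groups: |d|=1 (t=2), |d|=4 (t=2), |d|=5 (t=4); sum(t^3 - t) = 72.
        Var[W] = n(n+1)(2n+1)/24 - sum(t^3-t)/48 = 3036/24 - 72/48 = 125.
        z = (W - E[W]) / sqrt(Var[W]) = (17 - 33) / 11.1803 = -1.4311.
        Two-sided p = 2*Phi(z) = 0.152406.
Step 6: alpha = 0.05. fail to reject H0.

W+ = 17, W- = 49, W = min = 17, p = 0.152406, fail to reject H0.


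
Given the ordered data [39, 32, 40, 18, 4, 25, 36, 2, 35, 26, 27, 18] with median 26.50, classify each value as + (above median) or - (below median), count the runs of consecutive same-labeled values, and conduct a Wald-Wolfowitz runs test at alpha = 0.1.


Step 1: Compute median = 26.50; label A = above, B = below.
Labels in order: AAABBBABABAB  (n_A = 6, n_B = 6)
Step 2: Count runs R = 8.
Step 3: Under H0 (random ordering), E[R] = 2*n_A*n_B/(n_A+n_B) + 1 = 2*6*6/12 + 1 = 7.0000.
        Var[R] = 2*n_A*n_B*(2*n_A*n_B - n_A - n_B) / ((n_A+n_B)^2 * (n_A+n_B-1)) = 4320/1584 = 2.7273.
        SD[R] = 1.6514.
Step 4: Continuity-corrected z = (R - 0.5 - E[R]) / SD[R] = (8 - 0.5 - 7.0000) / 1.6514 = 0.3028.
Step 5: Two-sided p-value via normal approximation = 2*(1 - Phi(|z|)) = 0.762069.
Step 6: alpha = 0.1. fail to reject H0.

R = 8, z = 0.3028, p = 0.762069, fail to reject H0.


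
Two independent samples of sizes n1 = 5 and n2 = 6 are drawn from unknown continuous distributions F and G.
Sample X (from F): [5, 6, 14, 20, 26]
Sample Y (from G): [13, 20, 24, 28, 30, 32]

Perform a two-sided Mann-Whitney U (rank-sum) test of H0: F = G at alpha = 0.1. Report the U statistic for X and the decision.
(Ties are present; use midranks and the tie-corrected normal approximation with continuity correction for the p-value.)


Step 1: Combine and sort all 11 observations; assign midranks.
sorted (value, group): (5,X), (6,X), (13,Y), (14,X), (20,X), (20,Y), (24,Y), (26,X), (28,Y), (30,Y), (32,Y)
ranks: 5->1, 6->2, 13->3, 14->4, 20->5.5, 20->5.5, 24->7, 26->8, 28->9, 30->10, 32->11
Step 2: Rank sum for X: R1 = 1 + 2 + 4 + 5.5 + 8 = 20.5.
Step 3: U_X = R1 - n1(n1+1)/2 = 20.5 - 5*6/2 = 20.5 - 15 = 5.5.
       U_Y = n1*n2 - U_X = 30 - 5.5 = 24.5.
Step 4: Ties are present, so use the tie-corrected normal approximation (with continuity correction) for the p-value.
Step 5: p-value = 0.099576; compare to alpha = 0.1. reject H0.

U_X = 5.5, p = 0.099576, reject H0 at alpha = 0.1.


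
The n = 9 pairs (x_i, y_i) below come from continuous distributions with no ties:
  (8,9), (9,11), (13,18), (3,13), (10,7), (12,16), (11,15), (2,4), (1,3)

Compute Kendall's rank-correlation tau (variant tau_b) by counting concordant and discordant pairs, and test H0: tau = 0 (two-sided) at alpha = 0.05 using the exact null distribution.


Step 1: Enumerate the 36 unordered pairs (i,j) with i<j and classify each by sign(x_j-x_i) * sign(y_j-y_i).
  (1,2):dx=+1,dy=+2->C; (1,3):dx=+5,dy=+9->C; (1,4):dx=-5,dy=+4->D; (1,5):dx=+2,dy=-2->D
  (1,6):dx=+4,dy=+7->C; (1,7):dx=+3,dy=+6->C; (1,8):dx=-6,dy=-5->C; (1,9):dx=-7,dy=-6->C
  (2,3):dx=+4,dy=+7->C; (2,4):dx=-6,dy=+2->D; (2,5):dx=+1,dy=-4->D; (2,6):dx=+3,dy=+5->C
  (2,7):dx=+2,dy=+4->C; (2,8):dx=-7,dy=-7->C; (2,9):dx=-8,dy=-8->C; (3,4):dx=-10,dy=-5->C
  (3,5):dx=-3,dy=-11->C; (3,6):dx=-1,dy=-2->C; (3,7):dx=-2,dy=-3->C; (3,8):dx=-11,dy=-14->C
  (3,9):dx=-12,dy=-15->C; (4,5):dx=+7,dy=-6->D; (4,6):dx=+9,dy=+3->C; (4,7):dx=+8,dy=+2->C
  (4,8):dx=-1,dy=-9->C; (4,9):dx=-2,dy=-10->C; (5,6):dx=+2,dy=+9->C; (5,7):dx=+1,dy=+8->C
  (5,8):dx=-8,dy=-3->C; (5,9):dx=-9,dy=-4->C; (6,7):dx=-1,dy=-1->C; (6,8):dx=-10,dy=-12->C
  (6,9):dx=-11,dy=-13->C; (7,8):dx=-9,dy=-11->C; (7,9):dx=-10,dy=-12->C; (8,9):dx=-1,dy=-1->C
Step 2: C = 31, D = 5, total pairs = 36.
Step 3: tau = (C - D)/(n(n-1)/2) = (31 - 5)/36 = 0.722222.
Step 4: Exact two-sided p-value (enumerate n! = 362880 permutations of y under H0): p = 0.005886.
Step 5: alpha = 0.05. reject H0.

tau_b = 0.7222 (C=31, D=5), p = 0.005886, reject H0.


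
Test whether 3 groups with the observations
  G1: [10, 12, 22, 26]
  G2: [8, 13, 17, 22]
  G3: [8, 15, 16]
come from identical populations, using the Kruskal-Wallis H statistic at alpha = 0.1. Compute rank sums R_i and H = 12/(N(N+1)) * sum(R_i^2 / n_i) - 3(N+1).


Step 1: Combine all N = 11 observations and assign midranks.
sorted (value, group, rank): (8,G2,1.5), (8,G3,1.5), (10,G1,3), (12,G1,4), (13,G2,5), (15,G3,6), (16,G3,7), (17,G2,8), (22,G1,9.5), (22,G2,9.5), (26,G1,11)
Step 2: Sum ranks within each group.
R_1 = 27.5 (n_1 = 4)
R_2 = 24 (n_2 = 4)
R_3 = 14.5 (n_3 = 3)
Step 3: H = 12/(N(N+1)) * sum(R_i^2/n_i) - 3(N+1)
     = 12/(11*12) * (27.5^2/4 + 24^2/4 + 14.5^2/3) - 3*12
     = 0.090909 * 403.146 - 36
     = 0.649621.
Step 4: Ties present; correction factor C = 1 - 12/(11^3 - 11) = 0.990909. Corrected H = 0.649621 / 0.990909 = 0.655581.
Step 5: Under H0, H ~ chi^2(2); p-value = 0.720514.
Step 6: alpha = 0.1. fail to reject H0.

H = 0.6556, df = 2, p = 0.720514, fail to reject H0.


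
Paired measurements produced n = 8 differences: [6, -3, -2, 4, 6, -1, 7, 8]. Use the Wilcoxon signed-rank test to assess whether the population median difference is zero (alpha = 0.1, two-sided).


Step 1: Drop any zero differences (none here) and take |d_i|.
|d| = [6, 3, 2, 4, 6, 1, 7, 8]
Step 2: Midrank |d_i| (ties get averaged ranks).
ranks: |6|->5.5, |3|->3, |2|->2, |4|->4, |6|->5.5, |1|->1, |7|->7, |8|->8
Step 3: Attach original signs; sum ranks with positive sign and with negative sign.
W+ = 5.5 + 4 + 5.5 + 7 + 8 = 30
W- = 3 + 2 + 1 = 6
(Check: W+ + W- = 36 should equal n(n+1)/2 = 36.)
Step 4: Test statistic W = min(W+, W-) = 6.
Step 5: Ties in |d|, so use the tie-corrected normal approximation.
        E[W] = n(n+1)/4 = 8*9/4 = 18.
        Tie groups: |d|=6 (t=2); sum(t^3 - t) = 6.
        Var[W] = n(n+1)(2n+1)/24 - sum(t^3-t)/48 = 1224/24 - 6/48 = 50.875.
        z = (W - E[W]) / sqrt(Var[W]) = (6 - 18) / 7.1327 = -1.6824.
        Two-sided p = 2*Phi(z) = 0.092491.
Step 6: alpha = 0.1. reject H0.

W+ = 30, W- = 6, W = min = 6, p = 0.092491, reject H0.


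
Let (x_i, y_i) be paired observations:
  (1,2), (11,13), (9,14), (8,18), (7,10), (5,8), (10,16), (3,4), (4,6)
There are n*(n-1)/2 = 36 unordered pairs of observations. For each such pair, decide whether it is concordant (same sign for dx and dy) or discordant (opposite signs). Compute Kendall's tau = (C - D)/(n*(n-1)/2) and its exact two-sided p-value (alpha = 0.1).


Step 1: Enumerate the 36 unordered pairs (i,j) with i<j and classify each by sign(x_j-x_i) * sign(y_j-y_i).
  (1,2):dx=+10,dy=+11->C; (1,3):dx=+8,dy=+12->C; (1,4):dx=+7,dy=+16->C; (1,5):dx=+6,dy=+8->C
  (1,6):dx=+4,dy=+6->C; (1,7):dx=+9,dy=+14->C; (1,8):dx=+2,dy=+2->C; (1,9):dx=+3,dy=+4->C
  (2,3):dx=-2,dy=+1->D; (2,4):dx=-3,dy=+5->D; (2,5):dx=-4,dy=-3->C; (2,6):dx=-6,dy=-5->C
  (2,7):dx=-1,dy=+3->D; (2,8):dx=-8,dy=-9->C; (2,9):dx=-7,dy=-7->C; (3,4):dx=-1,dy=+4->D
  (3,5):dx=-2,dy=-4->C; (3,6):dx=-4,dy=-6->C; (3,7):dx=+1,dy=+2->C; (3,8):dx=-6,dy=-10->C
  (3,9):dx=-5,dy=-8->C; (4,5):dx=-1,dy=-8->C; (4,6):dx=-3,dy=-10->C; (4,7):dx=+2,dy=-2->D
  (4,8):dx=-5,dy=-14->C; (4,9):dx=-4,dy=-12->C; (5,6):dx=-2,dy=-2->C; (5,7):dx=+3,dy=+6->C
  (5,8):dx=-4,dy=-6->C; (5,9):dx=-3,dy=-4->C; (6,7):dx=+5,dy=+8->C; (6,8):dx=-2,dy=-4->C
  (6,9):dx=-1,dy=-2->C; (7,8):dx=-7,dy=-12->C; (7,9):dx=-6,dy=-10->C; (8,9):dx=+1,dy=+2->C
Step 2: C = 31, D = 5, total pairs = 36.
Step 3: tau = (C - D)/(n(n-1)/2) = (31 - 5)/36 = 0.722222.
Step 4: Exact two-sided p-value (enumerate n! = 362880 permutations of y under H0): p = 0.005886.
Step 5: alpha = 0.1. reject H0.

tau_b = 0.7222 (C=31, D=5), p = 0.005886, reject H0.


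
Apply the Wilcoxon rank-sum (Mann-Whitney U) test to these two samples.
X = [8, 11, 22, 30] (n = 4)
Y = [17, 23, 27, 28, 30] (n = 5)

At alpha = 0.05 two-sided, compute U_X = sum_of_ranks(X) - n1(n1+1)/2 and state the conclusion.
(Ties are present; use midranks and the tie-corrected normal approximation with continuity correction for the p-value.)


Step 1: Combine and sort all 9 observations; assign midranks.
sorted (value, group): (8,X), (11,X), (17,Y), (22,X), (23,Y), (27,Y), (28,Y), (30,X), (30,Y)
ranks: 8->1, 11->2, 17->3, 22->4, 23->5, 27->6, 28->7, 30->8.5, 30->8.5
Step 2: Rank sum for X: R1 = 1 + 2 + 4 + 8.5 = 15.5.
Step 3: U_X = R1 - n1(n1+1)/2 = 15.5 - 4*5/2 = 15.5 - 10 = 5.5.
       U_Y = n1*n2 - U_X = 20 - 5.5 = 14.5.
Step 4: Ties are present, so use the tie-corrected normal approximation (with continuity correction) for the p-value.
Step 5: p-value = 0.325163; compare to alpha = 0.05. fail to reject H0.

U_X = 5.5, p = 0.325163, fail to reject H0 at alpha = 0.05.


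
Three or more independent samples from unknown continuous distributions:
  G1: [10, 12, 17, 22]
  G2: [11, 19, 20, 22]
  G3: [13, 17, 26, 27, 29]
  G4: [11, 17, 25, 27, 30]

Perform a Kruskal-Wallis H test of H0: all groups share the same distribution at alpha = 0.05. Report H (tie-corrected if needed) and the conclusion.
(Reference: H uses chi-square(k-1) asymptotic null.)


Step 1: Combine all N = 18 observations and assign midranks.
sorted (value, group, rank): (10,G1,1), (11,G2,2.5), (11,G4,2.5), (12,G1,4), (13,G3,5), (17,G1,7), (17,G3,7), (17,G4,7), (19,G2,9), (20,G2,10), (22,G1,11.5), (22,G2,11.5), (25,G4,13), (26,G3,14), (27,G3,15.5), (27,G4,15.5), (29,G3,17), (30,G4,18)
Step 2: Sum ranks within each group.
R_1 = 23.5 (n_1 = 4)
R_2 = 33 (n_2 = 4)
R_3 = 58.5 (n_3 = 5)
R_4 = 56 (n_4 = 5)
Step 3: H = 12/(N(N+1)) * sum(R_i^2/n_i) - 3(N+1)
     = 12/(18*19) * (23.5^2/4 + 33^2/4 + 58.5^2/5 + 56^2/5) - 3*19
     = 0.035088 * 1721.96 - 57
     = 3.419737.
Step 4: Ties present; correction factor C = 1 - 42/(18^3 - 18) = 0.992776. Corrected H = 3.419737 / 0.992776 = 3.444621.
Step 5: Under H0, H ~ chi^2(3); p-value = 0.328016.
Step 6: alpha = 0.05. fail to reject H0.

H = 3.4446, df = 3, p = 0.328016, fail to reject H0.


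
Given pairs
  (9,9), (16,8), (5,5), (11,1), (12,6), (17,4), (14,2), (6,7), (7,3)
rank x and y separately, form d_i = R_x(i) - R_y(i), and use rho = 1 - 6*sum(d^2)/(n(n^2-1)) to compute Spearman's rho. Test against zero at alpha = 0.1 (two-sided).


Step 1: Rank x and y separately (midranks; no ties here).
rank(x): 9->4, 16->8, 5->1, 11->5, 12->6, 17->9, 14->7, 6->2, 7->3
rank(y): 9->9, 8->8, 5->5, 1->1, 6->6, 4->4, 2->2, 7->7, 3->3
Step 2: d_i = R_x(i) - R_y(i); compute d_i^2.
  (4-9)^2=25, (8-8)^2=0, (1-5)^2=16, (5-1)^2=16, (6-6)^2=0, (9-4)^2=25, (7-2)^2=25, (2-7)^2=25, (3-3)^2=0
sum(d^2) = 132.
Step 3: rho = 1 - 6*132 / (9*(9^2 - 1)) = 1 - 792/720 = -0.100000.
Step 4: Under H0, t = rho * sqrt((n-2)/(1-rho^2)) = -0.2659 ~ t(7).
Step 5: Two-sided p-value from the t-distribution with 7 df = 0.797972.
Step 6: alpha = 0.1. fail to reject H0.

rho = -0.1000, p = 0.797972, fail to reject H0 at alpha = 0.1.


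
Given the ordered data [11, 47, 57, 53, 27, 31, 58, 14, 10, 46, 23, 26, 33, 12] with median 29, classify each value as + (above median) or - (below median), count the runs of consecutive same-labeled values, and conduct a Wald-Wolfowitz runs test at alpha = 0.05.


Step 1: Compute median = 29; label A = above, B = below.
Labels in order: BAAABAABBABBAB  (n_A = 7, n_B = 7)
Step 2: Count runs R = 9.
Step 3: Under H0 (random ordering), E[R] = 2*n_A*n_B/(n_A+n_B) + 1 = 2*7*7/14 + 1 = 8.0000.
        Var[R] = 2*n_A*n_B*(2*n_A*n_B - n_A - n_B) / ((n_A+n_B)^2 * (n_A+n_B-1)) = 8232/2548 = 3.2308.
        SD[R] = 1.7974.
Step 4: Continuity-corrected z = (R - 0.5 - E[R]) / SD[R] = (9 - 0.5 - 8.0000) / 1.7974 = 0.2782.
Step 5: Two-sided p-value via normal approximation = 2*(1 - Phi(|z|)) = 0.780879.
Step 6: alpha = 0.05. fail to reject H0.

R = 9, z = 0.2782, p = 0.780879, fail to reject H0.


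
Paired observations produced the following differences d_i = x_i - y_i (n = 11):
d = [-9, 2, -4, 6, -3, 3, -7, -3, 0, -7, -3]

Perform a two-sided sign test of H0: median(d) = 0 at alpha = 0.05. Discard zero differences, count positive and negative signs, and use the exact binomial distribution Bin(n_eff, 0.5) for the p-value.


Step 1: Discard zero differences. Original n = 11; n_eff = number of nonzero differences = 10.
Nonzero differences (with sign): -9, +2, -4, +6, -3, +3, -7, -3, -7, -3
Step 2: Count signs: positive = 3, negative = 7.
Step 3: Under H0: P(positive) = 0.5, so the number of positives S ~ Bin(10, 0.5).
Step 4: Two-sided exact p-value = sum of Bin(10,0.5) probabilities at or below the observed probability = 0.343750.
Step 5: alpha = 0.05. fail to reject H0.

n_eff = 10, pos = 3, neg = 7, p = 0.343750, fail to reject H0.


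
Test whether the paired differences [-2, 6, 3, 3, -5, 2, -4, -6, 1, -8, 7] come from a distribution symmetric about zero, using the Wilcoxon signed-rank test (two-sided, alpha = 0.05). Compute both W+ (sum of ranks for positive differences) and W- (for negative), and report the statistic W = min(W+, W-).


Step 1: Drop any zero differences (none here) and take |d_i|.
|d| = [2, 6, 3, 3, 5, 2, 4, 6, 1, 8, 7]
Step 2: Midrank |d_i| (ties get averaged ranks).
ranks: |2|->2.5, |6|->8.5, |3|->4.5, |3|->4.5, |5|->7, |2|->2.5, |4|->6, |6|->8.5, |1|->1, |8|->11, |7|->10
Step 3: Attach original signs; sum ranks with positive sign and with negative sign.
W+ = 8.5 + 4.5 + 4.5 + 2.5 + 1 + 10 = 31
W- = 2.5 + 7 + 6 + 8.5 + 11 = 35
(Check: W+ + W- = 66 should equal n(n+1)/2 = 66.)
Step 4: Test statistic W = min(W+, W-) = 31.
Step 5: Ties in |d|, so use the tie-corrected normal approximation.
        E[W] = n(n+1)/4 = 11*12/4 = 33.
        Tie groups: |d|=2 (t=2), |d|=3 (t=2), |d|=6 (t=2); sum(t^3 - t) = 18.
        Var[W] = n(n+1)(2n+1)/24 - sum(t^3-t)/48 = 3036/24 - 18/48 = 126.125.
        z = (W - E[W]) / sqrt(Var[W]) = (31 - 33) / 11.2305 = -0.1781.
        Two-sided p = 2*Phi(z) = 0.858656.
Step 6: alpha = 0.05. fail to reject H0.

W+ = 31, W- = 35, W = min = 31, p = 0.858656, fail to reject H0.


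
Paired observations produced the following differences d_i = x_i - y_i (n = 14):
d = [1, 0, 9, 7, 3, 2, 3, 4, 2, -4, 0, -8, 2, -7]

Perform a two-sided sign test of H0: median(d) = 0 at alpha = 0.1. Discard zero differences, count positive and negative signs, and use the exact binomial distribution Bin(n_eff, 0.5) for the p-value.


Step 1: Discard zero differences. Original n = 14; n_eff = number of nonzero differences = 12.
Nonzero differences (with sign): +1, +9, +7, +3, +2, +3, +4, +2, -4, -8, +2, -7
Step 2: Count signs: positive = 9, negative = 3.
Step 3: Under H0: P(positive) = 0.5, so the number of positives S ~ Bin(12, 0.5).
Step 4: Two-sided exact p-value = sum of Bin(12,0.5) probabilities at or below the observed probability = 0.145996.
Step 5: alpha = 0.1. fail to reject H0.

n_eff = 12, pos = 9, neg = 3, p = 0.145996, fail to reject H0.


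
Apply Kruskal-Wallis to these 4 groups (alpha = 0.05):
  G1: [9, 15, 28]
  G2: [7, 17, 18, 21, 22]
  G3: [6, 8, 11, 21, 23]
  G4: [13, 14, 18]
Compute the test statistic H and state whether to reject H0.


Step 1: Combine all N = 16 observations and assign midranks.
sorted (value, group, rank): (6,G3,1), (7,G2,2), (8,G3,3), (9,G1,4), (11,G3,5), (13,G4,6), (14,G4,7), (15,G1,8), (17,G2,9), (18,G2,10.5), (18,G4,10.5), (21,G2,12.5), (21,G3,12.5), (22,G2,14), (23,G3,15), (28,G1,16)
Step 2: Sum ranks within each group.
R_1 = 28 (n_1 = 3)
R_2 = 48 (n_2 = 5)
R_3 = 36.5 (n_3 = 5)
R_4 = 23.5 (n_4 = 3)
Step 3: H = 12/(N(N+1)) * sum(R_i^2/n_i) - 3(N+1)
     = 12/(16*17) * (28^2/3 + 48^2/5 + 36.5^2/5 + 23.5^2/3) - 3*17
     = 0.044118 * 1172.67 - 51
     = 0.735294.
Step 4: Ties present; correction factor C = 1 - 12/(16^3 - 16) = 0.997059. Corrected H = 0.735294 / 0.997059 = 0.737463.
Step 5: Under H0, H ~ chi^2(3); p-value = 0.864359.
Step 6: alpha = 0.05. fail to reject H0.

H = 0.7375, df = 3, p = 0.864359, fail to reject H0.


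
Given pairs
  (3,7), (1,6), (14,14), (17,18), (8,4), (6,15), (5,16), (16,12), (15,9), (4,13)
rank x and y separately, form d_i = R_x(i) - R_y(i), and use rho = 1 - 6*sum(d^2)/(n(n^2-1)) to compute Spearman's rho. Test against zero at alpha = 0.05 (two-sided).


Step 1: Rank x and y separately (midranks; no ties here).
rank(x): 3->2, 1->1, 14->7, 17->10, 8->6, 6->5, 5->4, 16->9, 15->8, 4->3
rank(y): 7->3, 6->2, 14->7, 18->10, 4->1, 15->8, 16->9, 12->5, 9->4, 13->6
Step 2: d_i = R_x(i) - R_y(i); compute d_i^2.
  (2-3)^2=1, (1-2)^2=1, (7-7)^2=0, (10-10)^2=0, (6-1)^2=25, (5-8)^2=9, (4-9)^2=25, (9-5)^2=16, (8-4)^2=16, (3-6)^2=9
sum(d^2) = 102.
Step 3: rho = 1 - 6*102 / (10*(10^2 - 1)) = 1 - 612/990 = 0.381818.
Step 4: Under H0, t = rho * sqrt((n-2)/(1-rho^2)) = 1.1685 ~ t(8).
Step 5: Two-sided p-value from the t-distribution with 8 df = 0.276255.
Step 6: alpha = 0.05. fail to reject H0.

rho = 0.3818, p = 0.276255, fail to reject H0 at alpha = 0.05.


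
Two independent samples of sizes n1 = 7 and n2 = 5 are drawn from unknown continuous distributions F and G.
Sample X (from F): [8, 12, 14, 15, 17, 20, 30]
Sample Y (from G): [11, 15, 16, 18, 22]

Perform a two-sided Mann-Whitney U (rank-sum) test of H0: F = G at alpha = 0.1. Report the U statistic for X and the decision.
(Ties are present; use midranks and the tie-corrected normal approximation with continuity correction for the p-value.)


Step 1: Combine and sort all 12 observations; assign midranks.
sorted (value, group): (8,X), (11,Y), (12,X), (14,X), (15,X), (15,Y), (16,Y), (17,X), (18,Y), (20,X), (22,Y), (30,X)
ranks: 8->1, 11->2, 12->3, 14->4, 15->5.5, 15->5.5, 16->7, 17->8, 18->9, 20->10, 22->11, 30->12
Step 2: Rank sum for X: R1 = 1 + 3 + 4 + 5.5 + 8 + 10 + 12 = 43.5.
Step 3: U_X = R1 - n1(n1+1)/2 = 43.5 - 7*8/2 = 43.5 - 28 = 15.5.
       U_Y = n1*n2 - U_X = 35 - 15.5 = 19.5.
Step 4: Ties are present, so use the tie-corrected normal approximation (with continuity correction) for the p-value.
Step 5: p-value = 0.807210; compare to alpha = 0.1. fail to reject H0.

U_X = 15.5, p = 0.807210, fail to reject H0 at alpha = 0.1.


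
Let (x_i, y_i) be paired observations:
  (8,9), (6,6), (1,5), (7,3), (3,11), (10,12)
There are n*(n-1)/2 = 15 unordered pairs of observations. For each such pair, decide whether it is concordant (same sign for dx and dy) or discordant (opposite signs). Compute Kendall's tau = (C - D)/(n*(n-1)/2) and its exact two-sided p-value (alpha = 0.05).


Step 1: Enumerate the 15 unordered pairs (i,j) with i<j and classify each by sign(x_j-x_i) * sign(y_j-y_i).
  (1,2):dx=-2,dy=-3->C; (1,3):dx=-7,dy=-4->C; (1,4):dx=-1,dy=-6->C; (1,5):dx=-5,dy=+2->D
  (1,6):dx=+2,dy=+3->C; (2,3):dx=-5,dy=-1->C; (2,4):dx=+1,dy=-3->D; (2,5):dx=-3,dy=+5->D
  (2,6):dx=+4,dy=+6->C; (3,4):dx=+6,dy=-2->D; (3,5):dx=+2,dy=+6->C; (3,6):dx=+9,dy=+7->C
  (4,5):dx=-4,dy=+8->D; (4,6):dx=+3,dy=+9->C; (5,6):dx=+7,dy=+1->C
Step 2: C = 10, D = 5, total pairs = 15.
Step 3: tau = (C - D)/(n(n-1)/2) = (10 - 5)/15 = 0.333333.
Step 4: Exact two-sided p-value (enumerate n! = 720 permutations of y under H0): p = 0.469444.
Step 5: alpha = 0.05. fail to reject H0.

tau_b = 0.3333 (C=10, D=5), p = 0.469444, fail to reject H0.


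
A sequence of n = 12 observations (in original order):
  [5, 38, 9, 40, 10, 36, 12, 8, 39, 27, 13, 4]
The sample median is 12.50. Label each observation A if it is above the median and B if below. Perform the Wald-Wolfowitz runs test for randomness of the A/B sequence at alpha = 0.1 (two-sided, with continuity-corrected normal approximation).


Step 1: Compute median = 12.50; label A = above, B = below.
Labels in order: BABABABBAAAB  (n_A = 6, n_B = 6)
Step 2: Count runs R = 9.
Step 3: Under H0 (random ordering), E[R] = 2*n_A*n_B/(n_A+n_B) + 1 = 2*6*6/12 + 1 = 7.0000.
        Var[R] = 2*n_A*n_B*(2*n_A*n_B - n_A - n_B) / ((n_A+n_B)^2 * (n_A+n_B-1)) = 4320/1584 = 2.7273.
        SD[R] = 1.6514.
Step 4: Continuity-corrected z = (R - 0.5 - E[R]) / SD[R] = (9 - 0.5 - 7.0000) / 1.6514 = 0.9083.
Step 5: Two-sided p-value via normal approximation = 2*(1 - Phi(|z|)) = 0.363722.
Step 6: alpha = 0.1. fail to reject H0.

R = 9, z = 0.9083, p = 0.363722, fail to reject H0.


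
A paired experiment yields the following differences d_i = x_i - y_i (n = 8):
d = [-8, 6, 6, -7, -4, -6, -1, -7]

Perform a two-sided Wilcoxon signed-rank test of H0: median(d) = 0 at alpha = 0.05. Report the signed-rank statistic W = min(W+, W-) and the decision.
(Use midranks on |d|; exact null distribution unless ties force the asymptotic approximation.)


Step 1: Drop any zero differences (none here) and take |d_i|.
|d| = [8, 6, 6, 7, 4, 6, 1, 7]
Step 2: Midrank |d_i| (ties get averaged ranks).
ranks: |8|->8, |6|->4, |6|->4, |7|->6.5, |4|->2, |6|->4, |1|->1, |7|->6.5
Step 3: Attach original signs; sum ranks with positive sign and with negative sign.
W+ = 4 + 4 = 8
W- = 8 + 6.5 + 2 + 4 + 1 + 6.5 = 28
(Check: W+ + W- = 36 should equal n(n+1)/2 = 36.)
Step 4: Test statistic W = min(W+, W-) = 8.
Step 5: Ties in |d|, so use the tie-corrected normal approximation.
        E[W] = n(n+1)/4 = 8*9/4 = 18.
        Tie groups: |d|=6 (t=3), |d|=7 (t=2); sum(t^3 - t) = 30.
        Var[W] = n(n+1)(2n+1)/24 - sum(t^3-t)/48 = 1224/24 - 30/48 = 50.375.
        z = (W - E[W]) / sqrt(Var[W]) = (8 - 18) / 7.0975 = -1.4089.
        Two-sided p = 2*Phi(z) = 0.158853.
Step 6: alpha = 0.05. fail to reject H0.

W+ = 8, W- = 28, W = min = 8, p = 0.158853, fail to reject H0.


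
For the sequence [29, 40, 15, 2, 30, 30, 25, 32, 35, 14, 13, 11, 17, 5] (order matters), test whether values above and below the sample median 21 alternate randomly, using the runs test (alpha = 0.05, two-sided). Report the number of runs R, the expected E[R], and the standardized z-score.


Step 1: Compute median = 21; label A = above, B = below.
Labels in order: AABBAAAAABBBBB  (n_A = 7, n_B = 7)
Step 2: Count runs R = 4.
Step 3: Under H0 (random ordering), E[R] = 2*n_A*n_B/(n_A+n_B) + 1 = 2*7*7/14 + 1 = 8.0000.
        Var[R] = 2*n_A*n_B*(2*n_A*n_B - n_A - n_B) / ((n_A+n_B)^2 * (n_A+n_B-1)) = 8232/2548 = 3.2308.
        SD[R] = 1.7974.
Step 4: Continuity-corrected z = (R + 0.5 - E[R]) / SD[R] = (4 + 0.5 - 8.0000) / 1.7974 = -1.9472.
Step 5: Two-sided p-value via normal approximation = 2*(1 - Phi(|z|)) = 0.051508.
Step 6: alpha = 0.05. fail to reject H0.

R = 4, z = -1.9472, p = 0.051508, fail to reject H0.


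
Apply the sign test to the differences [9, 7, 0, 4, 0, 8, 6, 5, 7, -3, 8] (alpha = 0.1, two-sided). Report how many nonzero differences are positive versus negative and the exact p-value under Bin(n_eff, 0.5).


Step 1: Discard zero differences. Original n = 11; n_eff = number of nonzero differences = 9.
Nonzero differences (with sign): +9, +7, +4, +8, +6, +5, +7, -3, +8
Step 2: Count signs: positive = 8, negative = 1.
Step 3: Under H0: P(positive) = 0.5, so the number of positives S ~ Bin(9, 0.5).
Step 4: Two-sided exact p-value = sum of Bin(9,0.5) probabilities at or below the observed probability = 0.039062.
Step 5: alpha = 0.1. reject H0.

n_eff = 9, pos = 8, neg = 1, p = 0.039062, reject H0.


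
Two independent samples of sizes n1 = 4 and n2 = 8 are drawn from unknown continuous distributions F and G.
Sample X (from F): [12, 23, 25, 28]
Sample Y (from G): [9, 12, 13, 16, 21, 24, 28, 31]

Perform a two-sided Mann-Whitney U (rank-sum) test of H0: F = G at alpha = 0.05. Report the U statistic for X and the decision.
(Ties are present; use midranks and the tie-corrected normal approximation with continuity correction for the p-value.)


Step 1: Combine and sort all 12 observations; assign midranks.
sorted (value, group): (9,Y), (12,X), (12,Y), (13,Y), (16,Y), (21,Y), (23,X), (24,Y), (25,X), (28,X), (28,Y), (31,Y)
ranks: 9->1, 12->2.5, 12->2.5, 13->4, 16->5, 21->6, 23->7, 24->8, 25->9, 28->10.5, 28->10.5, 31->12
Step 2: Rank sum for X: R1 = 2.5 + 7 + 9 + 10.5 = 29.
Step 3: U_X = R1 - n1(n1+1)/2 = 29 - 4*5/2 = 29 - 10 = 19.
       U_Y = n1*n2 - U_X = 32 - 19 = 13.
Step 4: Ties are present, so use the tie-corrected normal approximation (with continuity correction) for the p-value.
Step 5: p-value = 0.670038; compare to alpha = 0.05. fail to reject H0.

U_X = 19, p = 0.670038, fail to reject H0 at alpha = 0.05.


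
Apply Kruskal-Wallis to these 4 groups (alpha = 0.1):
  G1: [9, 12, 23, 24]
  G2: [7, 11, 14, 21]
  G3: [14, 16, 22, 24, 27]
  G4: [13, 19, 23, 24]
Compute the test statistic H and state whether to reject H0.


Step 1: Combine all N = 17 observations and assign midranks.
sorted (value, group, rank): (7,G2,1), (9,G1,2), (11,G2,3), (12,G1,4), (13,G4,5), (14,G2,6.5), (14,G3,6.5), (16,G3,8), (19,G4,9), (21,G2,10), (22,G3,11), (23,G1,12.5), (23,G4,12.5), (24,G1,15), (24,G3,15), (24,G4,15), (27,G3,17)
Step 2: Sum ranks within each group.
R_1 = 33.5 (n_1 = 4)
R_2 = 20.5 (n_2 = 4)
R_3 = 57.5 (n_3 = 5)
R_4 = 41.5 (n_4 = 4)
Step 3: H = 12/(N(N+1)) * sum(R_i^2/n_i) - 3(N+1)
     = 12/(17*18) * (33.5^2/4 + 20.5^2/4 + 57.5^2/5 + 41.5^2/4) - 3*18
     = 0.039216 * 1477.44 - 54
     = 3.938725.
Step 4: Ties present; correction factor C = 1 - 36/(17^3 - 17) = 0.992647. Corrected H = 3.938725 / 0.992647 = 3.967901.
Step 5: Under H0, H ~ chi^2(3); p-value = 0.264951.
Step 6: alpha = 0.1. fail to reject H0.

H = 3.9679, df = 3, p = 0.264951, fail to reject H0.


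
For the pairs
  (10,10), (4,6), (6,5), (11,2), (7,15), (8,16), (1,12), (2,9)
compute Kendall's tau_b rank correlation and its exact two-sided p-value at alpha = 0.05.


Step 1: Enumerate the 28 unordered pairs (i,j) with i<j and classify each by sign(x_j-x_i) * sign(y_j-y_i).
  (1,2):dx=-6,dy=-4->C; (1,3):dx=-4,dy=-5->C; (1,4):dx=+1,dy=-8->D; (1,5):dx=-3,dy=+5->D
  (1,6):dx=-2,dy=+6->D; (1,7):dx=-9,dy=+2->D; (1,8):dx=-8,dy=-1->C; (2,3):dx=+2,dy=-1->D
  (2,4):dx=+7,dy=-4->D; (2,5):dx=+3,dy=+9->C; (2,6):dx=+4,dy=+10->C; (2,7):dx=-3,dy=+6->D
  (2,8):dx=-2,dy=+3->D; (3,4):dx=+5,dy=-3->D; (3,5):dx=+1,dy=+10->C; (3,6):dx=+2,dy=+11->C
  (3,7):dx=-5,dy=+7->D; (3,8):dx=-4,dy=+4->D; (4,5):dx=-4,dy=+13->D; (4,6):dx=-3,dy=+14->D
  (4,7):dx=-10,dy=+10->D; (4,8):dx=-9,dy=+7->D; (5,6):dx=+1,dy=+1->C; (5,7):dx=-6,dy=-3->C
  (5,8):dx=-5,dy=-6->C; (6,7):dx=-7,dy=-4->C; (6,8):dx=-6,dy=-7->C; (7,8):dx=+1,dy=-3->D
Step 2: C = 12, D = 16, total pairs = 28.
Step 3: tau = (C - D)/(n(n-1)/2) = (12 - 16)/28 = -0.142857.
Step 4: Exact two-sided p-value (enumerate n! = 40320 permutations of y under H0): p = 0.719544.
Step 5: alpha = 0.05. fail to reject H0.

tau_b = -0.1429 (C=12, D=16), p = 0.719544, fail to reject H0.


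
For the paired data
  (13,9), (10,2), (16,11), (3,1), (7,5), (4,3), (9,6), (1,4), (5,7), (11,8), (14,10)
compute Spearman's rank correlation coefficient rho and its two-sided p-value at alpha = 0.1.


Step 1: Rank x and y separately (midranks; no ties here).
rank(x): 13->9, 10->7, 16->11, 3->2, 7->5, 4->3, 9->6, 1->1, 5->4, 11->8, 14->10
rank(y): 9->9, 2->2, 11->11, 1->1, 5->5, 3->3, 6->6, 4->4, 7->7, 8->8, 10->10
Step 2: d_i = R_x(i) - R_y(i); compute d_i^2.
  (9-9)^2=0, (7-2)^2=25, (11-11)^2=0, (2-1)^2=1, (5-5)^2=0, (3-3)^2=0, (6-6)^2=0, (1-4)^2=9, (4-7)^2=9, (8-8)^2=0, (10-10)^2=0
sum(d^2) = 44.
Step 3: rho = 1 - 6*44 / (11*(11^2 - 1)) = 1 - 264/1320 = 0.800000.
Step 4: Under H0, t = rho * sqrt((n-2)/(1-rho^2)) = 4.0000 ~ t(9).
Step 5: Two-sided p-value from the t-distribution with 9 df = 0.003110.
Step 6: alpha = 0.1. reject H0.

rho = 0.8000, p = 0.003110, reject H0 at alpha = 0.1.


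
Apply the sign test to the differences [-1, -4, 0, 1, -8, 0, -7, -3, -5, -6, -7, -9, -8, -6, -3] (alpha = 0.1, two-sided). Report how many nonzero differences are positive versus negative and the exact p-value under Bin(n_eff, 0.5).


Step 1: Discard zero differences. Original n = 15; n_eff = number of nonzero differences = 13.
Nonzero differences (with sign): -1, -4, +1, -8, -7, -3, -5, -6, -7, -9, -8, -6, -3
Step 2: Count signs: positive = 1, negative = 12.
Step 3: Under H0: P(positive) = 0.5, so the number of positives S ~ Bin(13, 0.5).
Step 4: Two-sided exact p-value = sum of Bin(13,0.5) probabilities at or below the observed probability = 0.003418.
Step 5: alpha = 0.1. reject H0.

n_eff = 13, pos = 1, neg = 12, p = 0.003418, reject H0.


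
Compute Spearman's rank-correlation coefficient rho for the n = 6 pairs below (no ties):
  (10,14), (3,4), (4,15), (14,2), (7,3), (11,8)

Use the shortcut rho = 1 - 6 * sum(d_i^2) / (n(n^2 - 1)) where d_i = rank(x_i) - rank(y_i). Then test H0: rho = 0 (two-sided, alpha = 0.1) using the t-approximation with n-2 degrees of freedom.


Step 1: Rank x and y separately (midranks; no ties here).
rank(x): 10->4, 3->1, 4->2, 14->6, 7->3, 11->5
rank(y): 14->5, 4->3, 15->6, 2->1, 3->2, 8->4
Step 2: d_i = R_x(i) - R_y(i); compute d_i^2.
  (4-5)^2=1, (1-3)^2=4, (2-6)^2=16, (6-1)^2=25, (3-2)^2=1, (5-4)^2=1
sum(d^2) = 48.
Step 3: rho = 1 - 6*48 / (6*(6^2 - 1)) = 1 - 288/210 = -0.371429.
Step 4: Under H0, t = rho * sqrt((n-2)/(1-rho^2)) = -0.8001 ~ t(4).
Step 5: Two-sided p-value from the t-distribution with 4 df = 0.468478.
Step 6: alpha = 0.1. fail to reject H0.

rho = -0.3714, p = 0.468478, fail to reject H0 at alpha = 0.1.


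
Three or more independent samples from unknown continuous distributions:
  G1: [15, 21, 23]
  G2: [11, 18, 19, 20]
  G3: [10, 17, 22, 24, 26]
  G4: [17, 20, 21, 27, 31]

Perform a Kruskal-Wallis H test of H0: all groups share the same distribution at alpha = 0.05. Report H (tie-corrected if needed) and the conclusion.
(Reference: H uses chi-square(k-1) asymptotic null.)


Step 1: Combine all N = 17 observations and assign midranks.
sorted (value, group, rank): (10,G3,1), (11,G2,2), (15,G1,3), (17,G3,4.5), (17,G4,4.5), (18,G2,6), (19,G2,7), (20,G2,8.5), (20,G4,8.5), (21,G1,10.5), (21,G4,10.5), (22,G3,12), (23,G1,13), (24,G3,14), (26,G3,15), (27,G4,16), (31,G4,17)
Step 2: Sum ranks within each group.
R_1 = 26.5 (n_1 = 3)
R_2 = 23.5 (n_2 = 4)
R_3 = 46.5 (n_3 = 5)
R_4 = 56.5 (n_4 = 5)
Step 3: H = 12/(N(N+1)) * sum(R_i^2/n_i) - 3(N+1)
     = 12/(17*18) * (26.5^2/3 + 23.5^2/4 + 46.5^2/5 + 56.5^2/5) - 3*18
     = 0.039216 * 1443.05 - 54
     = 2.590033.
Step 4: Ties present; correction factor C = 1 - 18/(17^3 - 17) = 0.996324. Corrected H = 2.590033 / 0.996324 = 2.599590.
Step 5: Under H0, H ~ chi^2(3); p-value = 0.457561.
Step 6: alpha = 0.05. fail to reject H0.

H = 2.5996, df = 3, p = 0.457561, fail to reject H0.


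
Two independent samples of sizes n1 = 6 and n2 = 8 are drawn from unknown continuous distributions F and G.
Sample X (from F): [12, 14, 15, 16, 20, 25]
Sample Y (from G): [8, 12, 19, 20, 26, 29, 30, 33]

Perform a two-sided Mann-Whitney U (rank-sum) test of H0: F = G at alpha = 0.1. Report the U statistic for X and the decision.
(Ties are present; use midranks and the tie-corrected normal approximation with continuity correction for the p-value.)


Step 1: Combine and sort all 14 observations; assign midranks.
sorted (value, group): (8,Y), (12,X), (12,Y), (14,X), (15,X), (16,X), (19,Y), (20,X), (20,Y), (25,X), (26,Y), (29,Y), (30,Y), (33,Y)
ranks: 8->1, 12->2.5, 12->2.5, 14->4, 15->5, 16->6, 19->7, 20->8.5, 20->8.5, 25->10, 26->11, 29->12, 30->13, 33->14
Step 2: Rank sum for X: R1 = 2.5 + 4 + 5 + 6 + 8.5 + 10 = 36.
Step 3: U_X = R1 - n1(n1+1)/2 = 36 - 6*7/2 = 36 - 21 = 15.
       U_Y = n1*n2 - U_X = 48 - 15 = 33.
Step 4: Ties are present, so use the tie-corrected normal approximation (with continuity correction) for the p-value.
Step 5: p-value = 0.271435; compare to alpha = 0.1. fail to reject H0.

U_X = 15, p = 0.271435, fail to reject H0 at alpha = 0.1.


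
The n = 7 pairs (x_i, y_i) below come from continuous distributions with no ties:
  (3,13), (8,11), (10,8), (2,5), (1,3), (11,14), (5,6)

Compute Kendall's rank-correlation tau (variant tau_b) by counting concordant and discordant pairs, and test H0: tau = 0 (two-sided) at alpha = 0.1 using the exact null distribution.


Step 1: Enumerate the 21 unordered pairs (i,j) with i<j and classify each by sign(x_j-x_i) * sign(y_j-y_i).
  (1,2):dx=+5,dy=-2->D; (1,3):dx=+7,dy=-5->D; (1,4):dx=-1,dy=-8->C; (1,5):dx=-2,dy=-10->C
  (1,6):dx=+8,dy=+1->C; (1,7):dx=+2,dy=-7->D; (2,3):dx=+2,dy=-3->D; (2,4):dx=-6,dy=-6->C
  (2,5):dx=-7,dy=-8->C; (2,6):dx=+3,dy=+3->C; (2,7):dx=-3,dy=-5->C; (3,4):dx=-8,dy=-3->C
  (3,5):dx=-9,dy=-5->C; (3,6):dx=+1,dy=+6->C; (3,7):dx=-5,dy=-2->C; (4,5):dx=-1,dy=-2->C
  (4,6):dx=+9,dy=+9->C; (4,7):dx=+3,dy=+1->C; (5,6):dx=+10,dy=+11->C; (5,7):dx=+4,dy=+3->C
  (6,7):dx=-6,dy=-8->C
Step 2: C = 17, D = 4, total pairs = 21.
Step 3: tau = (C - D)/(n(n-1)/2) = (17 - 4)/21 = 0.619048.
Step 4: Exact two-sided p-value (enumerate n! = 5040 permutations of y under H0): p = 0.069048.
Step 5: alpha = 0.1. reject H0.

tau_b = 0.6190 (C=17, D=4), p = 0.069048, reject H0.


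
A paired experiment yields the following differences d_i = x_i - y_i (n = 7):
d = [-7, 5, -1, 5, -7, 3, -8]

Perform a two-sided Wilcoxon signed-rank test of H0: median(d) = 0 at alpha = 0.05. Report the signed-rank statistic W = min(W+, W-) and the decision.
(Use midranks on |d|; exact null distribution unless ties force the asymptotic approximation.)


Step 1: Drop any zero differences (none here) and take |d_i|.
|d| = [7, 5, 1, 5, 7, 3, 8]
Step 2: Midrank |d_i| (ties get averaged ranks).
ranks: |7|->5.5, |5|->3.5, |1|->1, |5|->3.5, |7|->5.5, |3|->2, |8|->7
Step 3: Attach original signs; sum ranks with positive sign and with negative sign.
W+ = 3.5 + 3.5 + 2 = 9
W- = 5.5 + 1 + 5.5 + 7 = 19
(Check: W+ + W- = 28 should equal n(n+1)/2 = 28.)
Step 4: Test statistic W = min(W+, W-) = 9.
Step 5: Ties in |d|, so use the tie-corrected normal approximation.
        E[W] = n(n+1)/4 = 7*8/4 = 14.
        Tie groups: |d|=5 (t=2), |d|=7 (t=2); sum(t^3 - t) = 12.
        Var[W] = n(n+1)(2n+1)/24 - sum(t^3-t)/48 = 840/24 - 12/48 = 34.75.
        z = (W - E[W]) / sqrt(Var[W]) = (9 - 14) / 5.8949 = -0.8482.
        Two-sided p = 2*Phi(z) = 0.396333.
Step 6: alpha = 0.05. fail to reject H0.

W+ = 9, W- = 19, W = min = 9, p = 0.396333, fail to reject H0.


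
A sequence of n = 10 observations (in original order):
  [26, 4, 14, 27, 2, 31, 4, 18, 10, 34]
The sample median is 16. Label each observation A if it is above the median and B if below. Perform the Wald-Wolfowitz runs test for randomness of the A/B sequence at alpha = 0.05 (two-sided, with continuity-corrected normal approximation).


Step 1: Compute median = 16; label A = above, B = below.
Labels in order: ABBABABABA  (n_A = 5, n_B = 5)
Step 2: Count runs R = 9.
Step 3: Under H0 (random ordering), E[R] = 2*n_A*n_B/(n_A+n_B) + 1 = 2*5*5/10 + 1 = 6.0000.
        Var[R] = 2*n_A*n_B*(2*n_A*n_B - n_A - n_B) / ((n_A+n_B)^2 * (n_A+n_B-1)) = 2000/900 = 2.2222.
        SD[R] = 1.4907.
Step 4: Continuity-corrected z = (R - 0.5 - E[R]) / SD[R] = (9 - 0.5 - 6.0000) / 1.4907 = 1.6771.
Step 5: Two-sided p-value via normal approximation = 2*(1 - Phi(|z|)) = 0.093533.
Step 6: alpha = 0.05. fail to reject H0.

R = 9, z = 1.6771, p = 0.093533, fail to reject H0.


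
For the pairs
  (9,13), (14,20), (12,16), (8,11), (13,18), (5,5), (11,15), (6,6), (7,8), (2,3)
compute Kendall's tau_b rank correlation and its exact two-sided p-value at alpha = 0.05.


Step 1: Enumerate the 45 unordered pairs (i,j) with i<j and classify each by sign(x_j-x_i) * sign(y_j-y_i).
  (1,2):dx=+5,dy=+7->C; (1,3):dx=+3,dy=+3->C; (1,4):dx=-1,dy=-2->C; (1,5):dx=+4,dy=+5->C
  (1,6):dx=-4,dy=-8->C; (1,7):dx=+2,dy=+2->C; (1,8):dx=-3,dy=-7->C; (1,9):dx=-2,dy=-5->C
  (1,10):dx=-7,dy=-10->C; (2,3):dx=-2,dy=-4->C; (2,4):dx=-6,dy=-9->C; (2,5):dx=-1,dy=-2->C
  (2,6):dx=-9,dy=-15->C; (2,7):dx=-3,dy=-5->C; (2,8):dx=-8,dy=-14->C; (2,9):dx=-7,dy=-12->C
  (2,10):dx=-12,dy=-17->C; (3,4):dx=-4,dy=-5->C; (3,5):dx=+1,dy=+2->C; (3,6):dx=-7,dy=-11->C
  (3,7):dx=-1,dy=-1->C; (3,8):dx=-6,dy=-10->C; (3,9):dx=-5,dy=-8->C; (3,10):dx=-10,dy=-13->C
  (4,5):dx=+5,dy=+7->C; (4,6):dx=-3,dy=-6->C; (4,7):dx=+3,dy=+4->C; (4,8):dx=-2,dy=-5->C
  (4,9):dx=-1,dy=-3->C; (4,10):dx=-6,dy=-8->C; (5,6):dx=-8,dy=-13->C; (5,7):dx=-2,dy=-3->C
  (5,8):dx=-7,dy=-12->C; (5,9):dx=-6,dy=-10->C; (5,10):dx=-11,dy=-15->C; (6,7):dx=+6,dy=+10->C
  (6,8):dx=+1,dy=+1->C; (6,9):dx=+2,dy=+3->C; (6,10):dx=-3,dy=-2->C; (7,8):dx=-5,dy=-9->C
  (7,9):dx=-4,dy=-7->C; (7,10):dx=-9,dy=-12->C; (8,9):dx=+1,dy=+2->C; (8,10):dx=-4,dy=-3->C
  (9,10):dx=-5,dy=-5->C
Step 2: C = 45, D = 0, total pairs = 45.
Step 3: tau = (C - D)/(n(n-1)/2) = (45 - 0)/45 = 1.000000.
Step 4: Exact two-sided p-value (enumerate n! = 3628800 permutations of y under H0): p = 0.000001.
Step 5: alpha = 0.05. reject H0.

tau_b = 1.0000 (C=45, D=0), p = 0.000001, reject H0.


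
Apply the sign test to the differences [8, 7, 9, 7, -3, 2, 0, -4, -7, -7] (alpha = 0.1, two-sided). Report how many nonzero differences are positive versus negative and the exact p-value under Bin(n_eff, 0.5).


Step 1: Discard zero differences. Original n = 10; n_eff = number of nonzero differences = 9.
Nonzero differences (with sign): +8, +7, +9, +7, -3, +2, -4, -7, -7
Step 2: Count signs: positive = 5, negative = 4.
Step 3: Under H0: P(positive) = 0.5, so the number of positives S ~ Bin(9, 0.5).
Step 4: Two-sided exact p-value = sum of Bin(9,0.5) probabilities at or below the observed probability = 1.000000.
Step 5: alpha = 0.1. fail to reject H0.

n_eff = 9, pos = 5, neg = 4, p = 1.000000, fail to reject H0.


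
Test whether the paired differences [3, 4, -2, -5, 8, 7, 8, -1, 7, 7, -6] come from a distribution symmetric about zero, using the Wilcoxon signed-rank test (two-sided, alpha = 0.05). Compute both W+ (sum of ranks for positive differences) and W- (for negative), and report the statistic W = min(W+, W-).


Step 1: Drop any zero differences (none here) and take |d_i|.
|d| = [3, 4, 2, 5, 8, 7, 8, 1, 7, 7, 6]
Step 2: Midrank |d_i| (ties get averaged ranks).
ranks: |3|->3, |4|->4, |2|->2, |5|->5, |8|->10.5, |7|->8, |8|->10.5, |1|->1, |7|->8, |7|->8, |6|->6
Step 3: Attach original signs; sum ranks with positive sign and with negative sign.
W+ = 3 + 4 + 10.5 + 8 + 10.5 + 8 + 8 = 52
W- = 2 + 5 + 1 + 6 = 14
(Check: W+ + W- = 66 should equal n(n+1)/2 = 66.)
Step 4: Test statistic W = min(W+, W-) = 14.
Step 5: Ties in |d|, so use the tie-corrected normal approximation.
        E[W] = n(n+1)/4 = 11*12/4 = 33.
        Tie groups: |d|=7 (t=3), |d|=8 (t=2); sum(t^3 - t) = 30.
        Var[W] = n(n+1)(2n+1)/24 - sum(t^3-t)/48 = 3036/24 - 30/48 = 125.875.
        z = (W - E[W]) / sqrt(Var[W]) = (14 - 33) / 11.2194 = -1.6935.
        Two-sided p = 2*Phi(z) = 0.090361.
Step 6: alpha = 0.05. fail to reject H0.

W+ = 52, W- = 14, W = min = 14, p = 0.090361, fail to reject H0.
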